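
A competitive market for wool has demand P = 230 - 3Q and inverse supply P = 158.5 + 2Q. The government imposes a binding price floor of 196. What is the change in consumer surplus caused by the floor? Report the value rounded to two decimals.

Free-market equilibrium: 230 - 3Q = 158.5 + 2Q gives Q* = 14.3, P* = 187.1.
At P = 196, buyers demand (230 - 196)/3 = 11.3333 while sellers would supply more, so the quantity traded is 11.3333 at price 196.
CS goes from (1/2)(14.3)(42.9) = 306.735 to 192.6667 (computed as (230 - 196)(11.3333) - (1/2)(3)(11.3333)^2), a change of -114.0683.

-114.07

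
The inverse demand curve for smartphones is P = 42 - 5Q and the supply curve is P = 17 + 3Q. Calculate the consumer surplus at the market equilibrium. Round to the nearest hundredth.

Setting demand equal to supply, 25 = 8Q, so Q* = 3.125 and P* = 26.375.
Consumer surplus is the triangle under demand above P*: (1/2)(3.125)(42 - 26.375) = (1/2)(3.125)(15.625) = 24.4141.

24.41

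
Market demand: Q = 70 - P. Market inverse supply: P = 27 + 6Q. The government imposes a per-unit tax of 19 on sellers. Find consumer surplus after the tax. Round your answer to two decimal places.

Rewriting demand in inverse form: P = 70 - Q.
Without the tax, 70 - Q = 27 + 6Q so Q* = 6.1429 and P* = 63.8571.
With the tax, sellers need 19 more per unit: 70 - Q = 27 + 6Q + 19, so Q_t = 3.4286. Buyers pay P_b = 66.5714; sellers receive P_s = P_b - 19 = 47.5714.
Consumer surplus is the triangle under demand above P_b: (1/2)(3.4286)(70 - 66.5714) = 5.8776.

5.88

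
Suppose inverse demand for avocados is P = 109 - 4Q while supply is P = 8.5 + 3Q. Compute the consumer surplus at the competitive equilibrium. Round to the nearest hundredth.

Equilibrium: 109 - 4Q = 8.5 + 3Q, so Q* = 14.3571 and P* = 51.5714.
CS is the area between the demand curve and P* from 0 to Q*: (1/2)(14.3571)(57.4286) = 412.2551.

412.26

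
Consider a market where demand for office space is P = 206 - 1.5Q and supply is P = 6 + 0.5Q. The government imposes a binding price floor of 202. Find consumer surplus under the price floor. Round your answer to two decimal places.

5.33

Without the control, 206 - 1.5Q = 6 + 0.5Q so Q* = 100 and P* = 56.
At P = 202, buyers demand (206 - 202)/1.5 = 2.6667 while sellers would supply more, so the quantity traded is 2.6667 at price 202.
CS is the triangle under demand above 202: (1/2)(2.6667)(206 - 202) = 5.3333.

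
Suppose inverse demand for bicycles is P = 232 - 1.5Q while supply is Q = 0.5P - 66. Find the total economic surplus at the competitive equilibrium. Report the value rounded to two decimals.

Rewriting supply in inverse form: P = 132 + 2Q.
Setting demand equal to supply, 100 = 3.5Q, so Q* = 28.5714 and P* = 189.1429.
Total surplus is the full triangle between the curves from 0 to Q*: (1/2)(28.5714)(232 - 132) = 1428.5714.

1428.57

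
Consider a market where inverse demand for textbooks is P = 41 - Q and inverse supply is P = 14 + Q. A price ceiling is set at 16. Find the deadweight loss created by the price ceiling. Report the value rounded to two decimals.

132.25

Free-market equilibrium: 41 - Q = 14 + Q gives Q* = 13.5, P* = 27.5.
At P = 16, sellers supply (16 - 14)/1 = 2 while buyers want more, so the quantity traded is 2 at price 16.
The lost-trades triangle has base Q* - 2 = 11.5 and height equal to the gap between the curves at Q = 2, which is 39 - 16 = 23. DWL = (1/2)(11.5)(23) = 132.25.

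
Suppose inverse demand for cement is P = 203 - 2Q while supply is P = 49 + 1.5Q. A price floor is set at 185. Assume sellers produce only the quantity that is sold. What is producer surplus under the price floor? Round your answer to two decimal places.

Without the control, 203 - 2Q = 49 + 1.5Q so Q* = 44 and P* = 115.
At P = 185, buyers demand (203 - 185)/2 = 9 while sellers would supply more, so the quantity traded is 9 at price 185.
The supply price at Q = 9 is 62.5. PS is the trapezoid between 185 and supply over [0, 9]: (1/2)[(185 - 49) + (185 - 62.5)](9) = 1163.25.

1163.25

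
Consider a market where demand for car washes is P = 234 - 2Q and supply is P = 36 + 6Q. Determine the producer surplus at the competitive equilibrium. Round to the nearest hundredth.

1837.69

Set 234 - 2Q = 36 + 6Q, which gives 198 = 8Q, so Q* = 24.75 and P* = 234 - 2(24.75) = 184.5.
Producer surplus is the triangle above supply below P*: (1/2)(24.75)(184.5 - 36) = (1/2)(24.75)(148.5) = 1837.6875.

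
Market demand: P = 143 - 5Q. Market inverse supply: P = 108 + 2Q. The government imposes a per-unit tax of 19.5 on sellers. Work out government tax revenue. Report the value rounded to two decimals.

Without the tax, 143 - 5Q = 108 + 2Q so Q* = 5 and P* = 118.
A tax on sellers shifts supply up by 19.5: 143 - 5Q = 108 + 2Q + 19.5, so Q_t = 2.2143. Buyers pay P_b = 131.9286; sellers receive P_s = P_b - 19.5 = 112.4286.
Revenue is the tax times quantity traded: 19.5 x 2.2143 = 43.1786.

43.18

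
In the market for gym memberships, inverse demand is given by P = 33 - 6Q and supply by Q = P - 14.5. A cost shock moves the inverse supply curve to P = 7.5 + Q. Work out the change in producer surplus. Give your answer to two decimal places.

3.14

Rewriting supply in inverse form: P = 14.5 + Q.
Initial equilibrium: Q_0 = 2.6429, P_0 = 17.1429; CS_0 = (1/2)(2.6429)(15.8571) = 20.9541, PS_0 = (1/2)(2.6429)(2.6429) = 3.4923.
New equilibrium: 33 - 6Q = 7.5 + Q gives Q_1 = 3.6429, P_1 = 11.1429; CS_1 = 39.8112, PS_1 = 6.6352.
Change in producer surplus = 6.6352 - 3.4923 = 3.1429.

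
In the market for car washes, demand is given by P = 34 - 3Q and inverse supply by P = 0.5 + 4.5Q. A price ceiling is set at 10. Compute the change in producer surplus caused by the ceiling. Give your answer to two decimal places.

-34.86

Without the control, 34 - 3Q = 0.5 + 4.5Q so Q* = 4.4667 and P* = 20.6.
At the ceiling price 10, quantity supplied is (10 - 0.5)/4.5 = 2.1111; supply is the short side, so Q = 2.1111 trades at P = 10.
PS goes from (1/2)(4.4667)(20.1) = 44.89 to 10.0278 (computed as (10 - 0.5)(2.1111) - (1/2)(4.5)(2.1111)^2), a change of -34.8622.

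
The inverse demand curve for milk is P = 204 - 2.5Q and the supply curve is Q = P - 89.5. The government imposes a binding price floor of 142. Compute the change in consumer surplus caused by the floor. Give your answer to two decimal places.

Rewriting supply in inverse form: P = 89.5 + Q.
Without the control, 204 - 2.5Q = 89.5 + Q so Q* = 32.7143 and P* = 122.2143.
At P = 142, buyers demand (204 - 142)/2.5 = 24.8 while sellers would supply more, so the quantity traded is 24.8 at price 142.
CS goes from (1/2)(32.7143)(81.7857) = 1337.7806 to 768.8 (computed as (204 - 142)(24.8) - (1/2)(2.5)(24.8)^2), a change of -568.9806.

-568.98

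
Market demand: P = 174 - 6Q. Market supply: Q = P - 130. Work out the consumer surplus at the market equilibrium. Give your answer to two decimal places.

Rewriting supply in inverse form: P = 130 + Q.
Setting demand equal to supply, 44 = 7Q, so Q* = 6.2857 and P* = 136.2857.
Consumer surplus is the triangle under demand above P*: (1/2)(6.2857)(174 - 136.2857) = (1/2)(6.2857)(37.7143) = 118.5306.

118.53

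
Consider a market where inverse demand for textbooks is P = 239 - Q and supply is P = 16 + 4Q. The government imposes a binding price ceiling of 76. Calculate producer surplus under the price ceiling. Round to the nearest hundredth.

450.00

Free-market equilibrium: 239 - Q = 16 + 4Q gives Q* = 44.6, P* = 194.4.
At P = 76, sellers supply (76 - 16)/4 = 15 while buyers want more, so the quantity traded is 15 at price 76.
PS is the triangle above supply below 76: (1/2)(15)(76 - 16) = 450.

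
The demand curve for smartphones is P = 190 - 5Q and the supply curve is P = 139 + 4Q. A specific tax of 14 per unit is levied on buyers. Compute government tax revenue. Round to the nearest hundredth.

57.56

Without the tax, 190 - 5Q = 139 + 4Q so Q* = 5.6667 and P* = 161.6667.
With the tax, buyers' net willingness to pay falls by 14: (190 - 14) - 5Q = 139 + 4Q, so Q_t = 4.1111. Buyers pay P_b = 169.4444; sellers receive P_s = P_b - 14 = 155.4444.
Tax revenue = t x Q_t = 14 x 4.1111 = 57.5556.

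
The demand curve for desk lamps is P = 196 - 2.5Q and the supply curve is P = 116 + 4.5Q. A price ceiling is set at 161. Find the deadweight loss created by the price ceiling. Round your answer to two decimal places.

Without the control, 196 - 2.5Q = 116 + 4.5Q so Q* = 11.4286 and P* = 167.4286.
At the ceiling price 161, quantity supplied is (161 - 116)/4.5 = 10; supply is the short side, so Q = 10 trades at P = 161.
At Q = 10 the demand price is 171 and the supply price is 161. Deadweight loss is the triangle between the curves from 10 to 11.4286: (1/2)(171 - 161)(11.4286 - 10) = 7.1429.

7.14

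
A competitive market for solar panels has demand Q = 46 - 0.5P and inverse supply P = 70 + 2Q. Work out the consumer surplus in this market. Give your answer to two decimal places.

Rewriting demand in inverse form: P = 92 - 2Q.
Set 92 - 2Q = 70 + 2Q, which gives 22 = 4Q, so Q* = 5.5 and P* = 92 - 2(5.5) = 81.
Consumer surplus is the triangle under demand above P*: (1/2)(5.5)(92 - 81) = (1/2)(5.5)(11) = 30.25.

30.25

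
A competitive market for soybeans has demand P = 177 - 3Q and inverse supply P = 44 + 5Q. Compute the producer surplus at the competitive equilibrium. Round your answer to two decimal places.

690.98

Equilibrium: 177 - 3Q = 44 + 5Q, so Q* = 16.625 and P* = 127.125.
PS is the area between P* and the supply curve from 0 to Q*: (1/2)(16.625)(83.125) = 690.9766.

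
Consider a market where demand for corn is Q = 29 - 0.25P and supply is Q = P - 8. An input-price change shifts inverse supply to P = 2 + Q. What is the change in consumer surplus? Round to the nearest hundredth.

106.56

Rewriting demand in inverse form: P = 116 - 4Q.
Rewriting supply in inverse form: P = 8 + Q.
Initial equilibrium: Q_0 = 21.6, P_0 = 29.6; CS_0 = (1/2)(21.6)(86.4) = 933.12, PS_0 = (1/2)(21.6)(21.6) = 233.28.
New equilibrium: 116 - 4Q = 2 + Q gives Q_1 = 22.8, P_1 = 24.8; CS_1 = 1039.68, PS_1 = 259.92.
Change in consumer surplus = 1039.68 - 933.12 = 106.56.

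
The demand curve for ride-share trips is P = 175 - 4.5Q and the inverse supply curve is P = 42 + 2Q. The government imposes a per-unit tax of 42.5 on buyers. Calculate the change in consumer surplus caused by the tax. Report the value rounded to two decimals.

-505.85

Without the tax, 175 - 4.5Q = 42 + 2Q so Q* = 20.4615 and P* = 82.9231.
A tax on buyers shifts demand down by 42.5: (175 - 42.5) - 4.5Q = 42 + 2Q, so Q_t = 13.9231. Buyers pay P_b = 112.3462; sellers receive P_s = P_b - 42.5 = 69.8462.
Consumers lose the trapezoid between P* and P_b out to Q_t plus the triangle from Q_t to Q*: change in CS = 436.1672 - 942.0178 = -505.8506.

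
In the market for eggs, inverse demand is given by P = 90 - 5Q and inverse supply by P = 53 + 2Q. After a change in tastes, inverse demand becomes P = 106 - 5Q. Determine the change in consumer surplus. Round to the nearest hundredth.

Initial equilibrium: Q_0 = 5.2857, P_0 = 63.5714; CS_0 = (1/2)(5.2857)(26.4286) = 69.8469, PS_0 = (1/2)(5.2857)(10.5714) = 27.9388.
New equilibrium: 106 - 5Q = 53 + 2Q gives Q_1 = 7.5714, P_1 = 68.1429; CS_1 = 143.3163, PS_1 = 57.3265.
Change in consumer surplus = 143.3163 - 69.8469 = 73.4694.

73.47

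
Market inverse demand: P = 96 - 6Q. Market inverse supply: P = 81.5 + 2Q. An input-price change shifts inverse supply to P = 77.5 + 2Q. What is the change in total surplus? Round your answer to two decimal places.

8.25

Initial equilibrium: Q_0 = 1.8125, P_0 = 85.125; CS_0 = (1/2)(1.8125)(10.875) = 9.8555, PS_0 = (1/2)(1.8125)(3.625) = 3.2852.
New equilibrium: 96 - 6Q = 77.5 + 2Q gives Q_1 = 2.3125, P_1 = 82.125; CS_1 = 16.043, PS_1 = 5.3477.
Change in total surplus = (16.043 + 5.3477) - (9.8555 + 3.2852) = 8.25.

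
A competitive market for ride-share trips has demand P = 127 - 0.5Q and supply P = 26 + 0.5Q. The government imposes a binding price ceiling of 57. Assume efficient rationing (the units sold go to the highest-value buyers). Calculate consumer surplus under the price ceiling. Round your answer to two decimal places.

3379.00

Without the control, 127 - 0.5Q = 26 + 0.5Q so Q* = 101 and P* = 76.5.
At P = 57, sellers supply (57 - 26)/0.5 = 62 while buyers want more, so the quantity traded is 62 at price 57.
The demand price at Q = 62 is 96. CS is the trapezoid between demand and 57 over [0, 62]: (1/2)[(127 - 57) + (96 - 57)](62) = 3379.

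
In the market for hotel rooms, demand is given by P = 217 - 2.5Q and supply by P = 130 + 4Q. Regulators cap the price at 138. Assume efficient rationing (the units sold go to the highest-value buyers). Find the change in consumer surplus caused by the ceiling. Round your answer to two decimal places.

-70.93

Without the control, 217 - 2.5Q = 130 + 4Q so Q* = 13.3846 and P* = 183.5385.
At the ceiling price 138, quantity supplied is (138 - 130)/4 = 2; supply is the short side, so Q = 2 trades at P = 138.
CS goes from (1/2)(13.3846)(33.4615) = 223.9349 to 153 (computed as (217 - 138)(2) - (1/2)(2.5)(2)^2), a change of -70.9349.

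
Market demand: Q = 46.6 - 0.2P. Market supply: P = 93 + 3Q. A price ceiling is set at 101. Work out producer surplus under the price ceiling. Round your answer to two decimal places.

Rewriting demand in inverse form: P = 233 - 5Q.
Without the control, 233 - 5Q = 93 + 3Q so Q* = 17.5 and P* = 145.5.
At P = 101, sellers supply (101 - 93)/3 = 2.6667 while buyers want more, so the quantity traded is 2.6667 at price 101.
PS is the triangle above supply below 101: (1/2)(2.6667)(101 - 93) = 10.6667.

10.67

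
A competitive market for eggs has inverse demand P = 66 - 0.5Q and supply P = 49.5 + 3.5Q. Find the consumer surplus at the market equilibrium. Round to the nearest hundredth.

4.25

Setting demand equal to supply, 16.5 = 4Q, so Q* = 4.125 and P* = 63.9375.
Consumer surplus is the triangle under demand above P*: (1/2)(4.125)(66 - 63.9375) = (1/2)(4.125)(2.0625) = 4.2539.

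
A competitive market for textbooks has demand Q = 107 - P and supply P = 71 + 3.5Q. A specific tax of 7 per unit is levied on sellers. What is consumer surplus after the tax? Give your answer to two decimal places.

Rewriting demand in inverse form: P = 107 - Q.
Without the tax, 107 - Q = 71 + 3.5Q so Q* = 8 and P* = 99.
A tax on sellers shifts supply up by 7: 107 - Q = 71 + 3.5Q + 7, so Q_t = 6.4444. Buyers pay P_b = 100.5556; sellers receive P_s = P_b - 7 = 93.5556.
CS = (1/2)(Q_t)(107 - P_b) = (1/2)(6.4444)(6.4444) = 20.7654.

20.77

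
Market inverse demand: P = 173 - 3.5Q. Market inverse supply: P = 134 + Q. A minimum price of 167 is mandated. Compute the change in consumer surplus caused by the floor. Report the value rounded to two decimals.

Free-market equilibrium: 173 - 3.5Q = 134 + Q gives Q* = 8.6667, P* = 142.6667.
At P = 167, buyers demand (173 - 167)/3.5 = 1.7143 while sellers would supply more, so the quantity traded is 1.7143 at price 167.
CS goes from (1/2)(8.6667)(30.3333) = 131.4444 to 5.1429 (computed as (173 - 167)(1.7143) - (1/2)(3.5)(1.7143)^2), a change of -126.3016.

-126.30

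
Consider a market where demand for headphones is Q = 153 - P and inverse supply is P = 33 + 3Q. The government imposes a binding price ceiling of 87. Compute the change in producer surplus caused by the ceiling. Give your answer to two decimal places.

-864.00

Rewriting demand in inverse form: P = 153 - Q.
Free-market equilibrium: 153 - Q = 33 + 3Q gives Q* = 30, P* = 123.
At P = 87, sellers supply (87 - 33)/3 = 18 while buyers want more, so the quantity traded is 18 at price 87.
PS goes from (1/2)(30)(90) = 1350 to 486 (computed as (87 - 33)(18) - (1/2)(3)(18)^2), a change of -864.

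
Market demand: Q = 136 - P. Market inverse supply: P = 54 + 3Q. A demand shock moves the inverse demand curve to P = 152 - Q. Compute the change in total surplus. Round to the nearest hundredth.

360.00

Rewriting demand in inverse form: P = 136 - Q.
Initial equilibrium: Q_0 = 20.5, P_0 = 115.5; CS_0 = (1/2)(20.5)(20.5) = 210.125, PS_0 = (1/2)(20.5)(61.5) = 630.375.
New equilibrium: 152 - Q = 54 + 3Q gives Q_1 = 24.5, P_1 = 127.5; CS_1 = 300.125, PS_1 = 900.375.
Change in total surplus = (300.125 + 900.375) - (210.125 + 630.375) = 360.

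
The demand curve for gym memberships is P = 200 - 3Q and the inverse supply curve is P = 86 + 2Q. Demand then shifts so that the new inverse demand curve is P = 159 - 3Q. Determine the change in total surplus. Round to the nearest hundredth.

-766.70

Initial equilibrium: Q_0 = 22.8, P_0 = 131.6; CS_0 = (1/2)(22.8)(68.4) = 779.76, PS_0 = (1/2)(22.8)(45.6) = 519.84.
New equilibrium: 159 - 3Q = 86 + 2Q gives Q_1 = 14.6, P_1 = 115.2; CS_1 = 319.74, PS_1 = 213.16.
Change in total surplus = (319.74 + 213.16) - (779.76 + 519.84) = -766.7.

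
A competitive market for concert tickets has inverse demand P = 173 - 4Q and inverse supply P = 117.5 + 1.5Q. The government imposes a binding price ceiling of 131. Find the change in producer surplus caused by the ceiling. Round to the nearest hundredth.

-15.62

Free-market equilibrium: 173 - 4Q = 117.5 + 1.5Q gives Q* = 10.0909, P* = 132.6364.
At P = 131, sellers supply (131 - 117.5)/1.5 = 9 while buyers want more, so the quantity traded is 9 at price 131.
PS goes from (1/2)(10.0909)(15.1364) = 76.3698 to 60.75 (computed as (131 - 117.5)(9) - (1/2)(1.5)(9)^2), a change of -15.6198.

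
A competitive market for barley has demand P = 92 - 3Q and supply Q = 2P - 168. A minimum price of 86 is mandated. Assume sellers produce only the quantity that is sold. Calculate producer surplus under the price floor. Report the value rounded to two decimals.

3.00

Rewriting supply in inverse form: P = 84 + 0.5Q.
Free-market equilibrium: 92 - 3Q = 84 + 0.5Q gives Q* = 2.2857, P* = 85.1429.
At P = 86, buyers demand (92 - 86)/3 = 2 while sellers would supply more, so the quantity traded is 2 at price 86.
The supply price at Q = 2 is 85. PS is the trapezoid between 86 and supply over [0, 2]: (1/2)[(86 - 84) + (86 - 85)](2) = 3.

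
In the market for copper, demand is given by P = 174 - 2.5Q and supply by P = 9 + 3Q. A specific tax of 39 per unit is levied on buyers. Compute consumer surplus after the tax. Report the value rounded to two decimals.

656.03

Without the tax, 174 - 2.5Q = 9 + 3Q so Q* = 30 and P* = 99.
With the tax, buyers' net willingness to pay falls by 39: (174 - 39) - 2.5Q = 9 + 3Q, so Q_t = 22.9091. Buyers pay P_b = 116.7273; sellers receive P_s = P_b - 39 = 77.7273.
CS = (1/2)(Q_t)(174 - P_b) = (1/2)(22.9091)(57.2727) = 656.0331.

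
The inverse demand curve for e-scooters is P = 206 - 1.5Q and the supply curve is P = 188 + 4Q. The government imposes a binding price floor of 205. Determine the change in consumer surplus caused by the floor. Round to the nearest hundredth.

-7.70

Free-market equilibrium: 206 - 1.5Q = 188 + 4Q gives Q* = 3.2727, P* = 201.0909.
At the floor price 205, quantity demanded is (206 - 205)/1.5 = 0.6667; demand is the short side, so Q = 0.6667 trades at P = 205.
CS goes from (1/2)(3.2727)(4.9091) = 8.0331 to 0.3333 (computed as (206 - 205)(0.6667) - (1/2)(1.5)(0.6667)^2), a change of -7.6997.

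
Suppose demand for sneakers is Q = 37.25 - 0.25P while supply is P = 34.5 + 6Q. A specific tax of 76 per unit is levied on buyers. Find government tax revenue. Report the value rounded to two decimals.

Rewriting demand in inverse form: P = 149 - 4Q.
Without the tax, 149 - 4Q = 34.5 + 6Q so Q* = 11.45 and P* = 103.2.
With the tax, buyers' net willingness to pay falls by 76: (149 - 76) - 4Q = 34.5 + 6Q, so Q_t = 3.85. Buyers pay P_b = 133.6; sellers receive P_s = P_b - 76 = 57.6.
Tax revenue = t x Q_t = 76 x 3.85 = 292.6.

292.60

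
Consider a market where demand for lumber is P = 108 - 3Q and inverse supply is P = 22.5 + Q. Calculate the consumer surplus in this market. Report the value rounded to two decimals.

685.34

Equilibrium: 108 - 3Q = 22.5 + Q, so Q* = 21.375 and P* = 43.875.
Consumer surplus is the triangle under demand above P*: (1/2)(21.375)(108 - 43.875) = (1/2)(21.375)(64.125) = 685.3359.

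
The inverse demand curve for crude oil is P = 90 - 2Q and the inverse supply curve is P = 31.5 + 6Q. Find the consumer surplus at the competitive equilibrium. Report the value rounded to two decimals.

Set 90 - 2Q = 31.5 + 6Q, which gives 58.5 = 8Q, so Q* = 7.3125 and P* = 90 - 2(7.3125) = 75.375.
The demand choke price is 90, so CS = (1/2)(Q*)(90 - P*) = (1/2)(7.3125)(14.625) = 53.4727.

53.47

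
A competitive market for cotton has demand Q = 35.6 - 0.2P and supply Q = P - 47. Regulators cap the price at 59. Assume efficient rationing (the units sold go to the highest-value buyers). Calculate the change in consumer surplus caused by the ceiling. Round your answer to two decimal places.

-123.74

Rewriting demand in inverse form: P = 178 - 5Q.
Rewriting supply in inverse form: P = 47 + Q.
Without the control, 178 - 5Q = 47 + Q so Q* = 21.8333 and P* = 68.8333.
At the ceiling price 59, quantity supplied is (59 - 47)/1 = 12; supply is the short side, so Q = 12 trades at P = 59.
CS goes from (1/2)(21.8333)(109.1667) = 1191.7361 to 1068 (computed as (178 - 59)(12) - (1/2)(5)(12)^2), a change of -123.7361.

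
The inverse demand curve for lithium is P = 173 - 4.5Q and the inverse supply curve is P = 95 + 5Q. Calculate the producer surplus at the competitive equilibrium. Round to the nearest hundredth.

168.53

Set 173 - 4.5Q = 95 + 5Q, which gives 78 = 9.5Q, so Q* = 8.2105 and P* = 173 - 4.5(8.2105) = 136.0526.
Producer surplus is the triangle above supply below P*: (1/2)(8.2105)(136.0526 - 95) = (1/2)(8.2105)(41.0526) = 168.5319.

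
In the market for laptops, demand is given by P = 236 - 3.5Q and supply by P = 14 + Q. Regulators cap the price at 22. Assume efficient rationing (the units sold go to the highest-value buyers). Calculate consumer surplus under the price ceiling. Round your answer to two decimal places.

1600.00

Without the control, 236 - 3.5Q = 14 + Q so Q* = 49.3333 and P* = 63.3333.
At the ceiling price 22, quantity supplied is (22 - 14)/1 = 8; supply is the short side, so Q = 8 trades at P = 22.
The demand price at Q = 8 is 208. CS is the trapezoid between demand and 22 over [0, 8]: (1/2)[(236 - 22) + (208 - 22)](8) = 1600.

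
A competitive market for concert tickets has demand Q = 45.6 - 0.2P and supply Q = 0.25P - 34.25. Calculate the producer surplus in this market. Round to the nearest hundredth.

Rewriting demand in inverse form: P = 228 - 5Q.
Rewriting supply in inverse form: P = 137 + 4Q.
Set 228 - 5Q = 137 + 4Q, which gives 91 = 9Q, so Q* = 10.1111 and P* = 228 - 5(10.1111) = 177.4444.
Producer surplus is the triangle above supply below P*: (1/2)(10.1111)(177.4444 - 137) = (1/2)(10.1111)(40.4444) = 204.4691.

204.47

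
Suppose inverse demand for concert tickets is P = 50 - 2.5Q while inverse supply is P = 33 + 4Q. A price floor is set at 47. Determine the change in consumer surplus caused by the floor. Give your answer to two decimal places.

-6.75

Free-market equilibrium: 50 - 2.5Q = 33 + 4Q gives Q* = 2.6154, P* = 43.4615.
At the floor price 47, quantity demanded is (50 - 47)/2.5 = 1.2; demand is the short side, so Q = 1.2 trades at P = 47.
CS goes from (1/2)(2.6154)(6.5385) = 8.5503 to 1.8 (computed as (50 - 47)(1.2) - (1/2)(2.5)(1.2)^2), a change of -6.7503.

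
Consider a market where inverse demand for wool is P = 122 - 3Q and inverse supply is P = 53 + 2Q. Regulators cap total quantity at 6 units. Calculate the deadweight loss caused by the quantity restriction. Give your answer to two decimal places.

Unrestricted equilibrium: Q* = (122 - 53)/(3 + 2) = 13.8.
At Q = 6 the demand price is 122 - 3(6) = 104 and the supply price is 53 + 2(6) = 65.
DWL = (1/2)(gap between curves at 6) x (Q* - 6) = (1/2)(39)(7.8) = 152.1.

152.10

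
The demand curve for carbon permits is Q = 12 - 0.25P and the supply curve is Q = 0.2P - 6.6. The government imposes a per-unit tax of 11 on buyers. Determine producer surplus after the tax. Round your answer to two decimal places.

0.49

Rewriting demand in inverse form: P = 48 - 4Q.
Rewriting supply in inverse form: P = 33 + 5Q.
Pre-tax equilibrium: 48 - 4Q = 33 + 5Q gives Q* = 1.6667, P* = 41.3333.
A tax on buyers shifts demand down by 11: (48 - 11) - 4Q = 33 + 5Q, so Q_t = 0.4444. Buyers pay P_b = 46.2222; sellers receive P_s = P_b - 11 = 35.2222.
Producer surplus is the triangle above supply below P_s: (1/2)(0.4444)(35.2222 - 33) = 0.4938.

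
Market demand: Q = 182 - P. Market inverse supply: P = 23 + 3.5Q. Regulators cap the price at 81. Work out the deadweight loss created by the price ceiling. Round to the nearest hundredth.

Rewriting demand in inverse form: P = 182 - Q.
Free-market equilibrium: 182 - Q = 23 + 3.5Q gives Q* = 35.3333, P* = 146.6667.
At the ceiling price 81, quantity supplied is (81 - 23)/3.5 = 16.5714; supply is the short side, so Q = 16.5714 trades at P = 81.
At Q = 16.5714 the demand price is 165.4286 and the supply price is 81. Deadweight loss is the triangle between the curves from 16.5714 to 35.3333: (1/2)(165.4286 - 81)(35.3333 - 16.5714) = 792.0204.

792.02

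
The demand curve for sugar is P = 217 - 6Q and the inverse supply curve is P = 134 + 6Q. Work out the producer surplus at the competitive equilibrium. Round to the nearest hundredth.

143.52

Setting demand equal to supply, 83 = 12Q, so Q* = 6.9167 and P* = 175.5.
PS is the area between P* and the supply curve from 0 to Q*: (1/2)(6.9167)(41.5) = 143.5208.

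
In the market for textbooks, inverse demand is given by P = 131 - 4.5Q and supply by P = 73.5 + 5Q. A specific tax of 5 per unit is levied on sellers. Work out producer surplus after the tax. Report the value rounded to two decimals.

76.35

Pre-tax equilibrium: 131 - 4.5Q = 73.5 + 5Q gives Q* = 6.0526, P* = 103.7632.
A tax on sellers shifts supply up by 5: 131 - 4.5Q = 73.5 + 5Q + 5, so Q_t = 5.5263. Buyers pay P_b = 106.1316; sellers receive P_s = P_b - 5 = 101.1316.
PS = (1/2)(Q_t)(P_s - 73.5) = (1/2)(5.5263)(27.6316) = 76.3504.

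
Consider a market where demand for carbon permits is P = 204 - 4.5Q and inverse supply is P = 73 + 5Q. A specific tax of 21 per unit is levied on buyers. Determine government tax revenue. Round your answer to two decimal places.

243.16

Pre-tax equilibrium: 204 - 4.5Q = 73 + 5Q gives Q* = 13.7895, P* = 141.9474.
With the tax, buyers' net willingness to pay falls by 21: (204 - 21) - 4.5Q = 73 + 5Q, so Q_t = 11.5789. Buyers pay P_b = 151.8947; sellers receive P_s = P_b - 21 = 130.8947.
Revenue is the tax times quantity traded: 21 x 11.5789 = 243.1579.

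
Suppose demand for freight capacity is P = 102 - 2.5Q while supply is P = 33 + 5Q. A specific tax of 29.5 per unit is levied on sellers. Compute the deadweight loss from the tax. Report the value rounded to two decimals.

Pre-tax equilibrium: 102 - 2.5Q = 33 + 5Q gives Q* = 9.2, P* = 79.
A tax on sellers shifts supply up by 29.5: 102 - 2.5Q = 33 + 5Q + 29.5, so Q_t = 5.2667. Buyers pay P_b = 88.8333; sellers receive P_s = P_b - 29.5 = 59.3333.
Deadweight loss is the triangle between the curves from Q_t to Q*: (1/2)(9.2 - 5.2667)(29.5) = 58.0167.

58.02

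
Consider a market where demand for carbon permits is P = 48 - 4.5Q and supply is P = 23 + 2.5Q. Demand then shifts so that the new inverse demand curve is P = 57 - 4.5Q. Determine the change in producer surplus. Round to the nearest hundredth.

13.55

Initial equilibrium: Q_0 = 3.5714, P_0 = 31.9286; CS_0 = (1/2)(3.5714)(16.0714) = 28.699, PS_0 = (1/2)(3.5714)(8.9286) = 15.9439.
New equilibrium: 57 - 4.5Q = 23 + 2.5Q gives Q_1 = 4.8571, P_1 = 35.1429; CS_1 = 53.0816, PS_1 = 29.4898.
Change in producer surplus = 29.4898 - 15.9439 = 13.5459.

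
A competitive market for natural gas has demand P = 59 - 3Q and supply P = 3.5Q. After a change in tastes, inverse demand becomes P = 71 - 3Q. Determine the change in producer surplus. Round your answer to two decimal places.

Initial equilibrium: Q_0 = 9.0769, P_0 = 31.7692; CS_0 = (1/2)(9.0769)(27.2308) = 123.5858, PS_0 = (1/2)(9.0769)(31.7692) = 144.1834.
New equilibrium: 71 - 3Q = 3.5Q gives Q_1 = 10.9231, P_1 = 38.2308; CS_1 = 178.9704, PS_1 = 208.7988.
Change in producer surplus = 208.7988 - 144.1834 = 64.6154.

64.62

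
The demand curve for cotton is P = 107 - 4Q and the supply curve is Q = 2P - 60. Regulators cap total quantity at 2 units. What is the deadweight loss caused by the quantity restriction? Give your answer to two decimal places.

Rewriting supply in inverse form: P = 30 + 0.5Q.
Without the quota, 107 - 4Q = 30 + 0.5Q gives Q* = 17.1111.
At Q = 2 the demand price is 107 - 4(2) = 99 and the supply price is 30 + 0.5(2) = 31.
Deadweight loss is the triangle between the curves from 2 to 17.1111: (1/2)(99 - 31)(17.1111 - 2) = 513.7778.

513.78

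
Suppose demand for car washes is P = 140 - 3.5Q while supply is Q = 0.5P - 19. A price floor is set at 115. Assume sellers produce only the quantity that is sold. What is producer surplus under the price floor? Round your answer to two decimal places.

Rewriting supply in inverse form: P = 38 + 2Q.
Without the control, 140 - 3.5Q = 38 + 2Q so Q* = 18.5455 and P* = 75.0909.
At the floor price 115, quantity demanded is (140 - 115)/3.5 = 7.1429; demand is the short side, so Q = 7.1429 trades at P = 115.
The supply price at Q = 7.1429 is 52.2857. PS is the trapezoid between 115 and supply over [0, 7.1429]: (1/2)[(115 - 38) + (115 - 52.2857)](7.1429) = 498.9796.

498.98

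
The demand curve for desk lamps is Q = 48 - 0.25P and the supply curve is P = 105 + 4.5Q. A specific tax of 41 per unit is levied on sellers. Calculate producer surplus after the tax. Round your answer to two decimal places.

Rewriting demand in inverse form: P = 192 - 4Q.
Without the tax, 192 - 4Q = 105 + 4.5Q so Q* = 10.2353 and P* = 151.0588.
With the tax, sellers need 41 more per unit: 192 - 4Q = 105 + 4.5Q + 41, so Q_t = 5.4118. Buyers pay P_b = 170.3529; sellers receive P_s = P_b - 41 = 129.3529.
PS = (1/2)(Q_t)(P_s - 105) = (1/2)(5.4118)(24.3529) = 65.8962.

65.90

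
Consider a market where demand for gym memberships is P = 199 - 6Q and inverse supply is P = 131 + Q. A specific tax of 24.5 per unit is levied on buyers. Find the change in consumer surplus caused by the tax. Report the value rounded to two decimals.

-167.25

Pre-tax equilibrium: 199 - 6Q = 131 + Q gives Q* = 9.7143, P* = 140.7143.
With the tax, buyers' net willingness to pay falls by 24.5: (199 - 24.5) - 6Q = 131 + Q, so Q_t = 6.2143. Buyers pay P_b = 161.7143; sellers receive P_s = P_b - 24.5 = 137.2143.
CS falls from (1/2)(9.7143)(58.2857) = 283.102 to (1/2)(6.2143)(37.2857) = 115.852, a change of -167.25.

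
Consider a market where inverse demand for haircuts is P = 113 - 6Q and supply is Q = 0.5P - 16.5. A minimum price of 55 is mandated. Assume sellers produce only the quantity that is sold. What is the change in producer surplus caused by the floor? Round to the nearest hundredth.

Rewriting supply in inverse form: P = 33 + 2Q.
Free-market equilibrium: 113 - 6Q = 33 + 2Q gives Q* = 10, P* = 53.
At the floor price 55, quantity demanded is (113 - 55)/6 = 9.6667; demand is the short side, so Q = 9.6667 trades at P = 55.
PS goes from (1/2)(10)(20) = 100 to 119.2222 (computed as (55 - 33)(9.6667) - (1/2)(2)(9.6667)^2), a change of 19.2222.

19.22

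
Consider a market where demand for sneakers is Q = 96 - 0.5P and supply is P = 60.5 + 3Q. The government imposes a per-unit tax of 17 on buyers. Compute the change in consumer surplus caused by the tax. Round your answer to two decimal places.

-167.28

Rewriting demand in inverse form: P = 192 - 2Q.
Pre-tax equilibrium: 192 - 2Q = 60.5 + 3Q gives Q* = 26.3, P* = 139.4.
With the tax, buyers' net willingness to pay falls by 17: (192 - 17) - 2Q = 60.5 + 3Q, so Q_t = 22.9. Buyers pay P_b = 146.2; sellers receive P_s = P_b - 17 = 129.2.
CS falls from (1/2)(26.3)(52.6) = 691.69 to (1/2)(22.9)(45.8) = 524.41, a change of -167.28.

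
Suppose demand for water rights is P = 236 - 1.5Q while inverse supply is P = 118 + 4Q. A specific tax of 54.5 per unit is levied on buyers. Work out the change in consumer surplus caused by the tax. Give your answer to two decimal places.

Pre-tax equilibrium: 236 - 1.5Q = 118 + 4Q gives Q* = 21.4545, P* = 203.8182.
With the tax, buyers' net willingness to pay falls by 54.5: (236 - 54.5) - 1.5Q = 118 + 4Q, so Q_t = 11.5455. Buyers pay P_b = 218.6818; sellers receive P_s = P_b - 54.5 = 164.1818.
CS falls from (1/2)(21.4545)(32.1818) = 345.2231 to (1/2)(11.5455)(17.3182) = 99.9731, a change of -245.25.

-245.25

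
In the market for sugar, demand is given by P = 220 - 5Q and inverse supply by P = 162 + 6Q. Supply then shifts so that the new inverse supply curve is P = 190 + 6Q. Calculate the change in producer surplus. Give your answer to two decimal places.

Initial equilibrium: Q_0 = 5.2727, P_0 = 193.6364; CS_0 = (1/2)(5.2727)(26.3636) = 69.5041, PS_0 = (1/2)(5.2727)(31.6364) = 83.405.
New equilibrium: 220 - 5Q = 190 + 6Q gives Q_1 = 2.7273, P_1 = 206.3636; CS_1 = 18.595, PS_1 = 22.314.
Change in producer surplus = 22.314 - 83.405 = -61.0909.

-61.09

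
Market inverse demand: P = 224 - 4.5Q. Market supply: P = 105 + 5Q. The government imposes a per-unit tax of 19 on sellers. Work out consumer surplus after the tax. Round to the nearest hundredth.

Without the tax, 224 - 4.5Q = 105 + 5Q so Q* = 12.5263 and P* = 167.6316.
With the tax, sellers need 19 more per unit: 224 - 4.5Q = 105 + 5Q + 19, so Q_t = 10.5263. Buyers pay P_b = 176.6316; sellers receive P_s = P_b - 19 = 157.6316.
Consumer surplus is the triangle under demand above P_b: (1/2)(10.5263)(224 - 176.6316) = 249.3075.

249.31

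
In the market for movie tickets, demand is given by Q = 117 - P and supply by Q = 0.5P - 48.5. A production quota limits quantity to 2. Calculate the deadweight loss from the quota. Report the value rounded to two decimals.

Rewriting demand in inverse form: P = 117 - Q.
Rewriting supply in inverse form: P = 97 + 2Q.
Without the quota, 117 - Q = 97 + 2Q gives Q* = 6.6667.
At Q = 2 the demand price is 117 - (2) = 115 and the supply price is 97 + 2(2) = 101.
DWL = (1/2)(gap between curves at 2) x (Q* - 2) = (1/2)(14)(4.6667) = 32.6667.

32.67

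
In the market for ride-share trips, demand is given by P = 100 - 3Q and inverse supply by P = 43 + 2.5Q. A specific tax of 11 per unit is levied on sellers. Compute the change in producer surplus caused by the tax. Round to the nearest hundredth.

Pre-tax equilibrium: 100 - 3Q = 43 + 2.5Q gives Q* = 10.3636, P* = 68.9091.
With the tax, sellers need 11 more per unit: 100 - 3Q = 43 + 2.5Q + 11, so Q_t = 8.3636. Buyers pay P_b = 74.9091; sellers receive P_s = P_b - 11 = 63.9091.
Producers lose the trapezoid between P_s and P* out to Q_t plus the triangle from Q_t to Q*: change in PS = 87.438 - 134.2562 = -46.8182.

-46.82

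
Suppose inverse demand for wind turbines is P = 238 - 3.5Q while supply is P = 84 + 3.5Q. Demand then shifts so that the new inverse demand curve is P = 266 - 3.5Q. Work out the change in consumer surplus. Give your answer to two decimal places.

Initial equilibrium: Q_0 = 22, P_0 = 161; CS_0 = (1/2)(22)(77) = 847, PS_0 = (1/2)(22)(77) = 847.
New equilibrium: 266 - 3.5Q = 84 + 3.5Q gives Q_1 = 26, P_1 = 175; CS_1 = 1183, PS_1 = 1183.
Change in consumer surplus = 1183 - 847 = 336.

336.00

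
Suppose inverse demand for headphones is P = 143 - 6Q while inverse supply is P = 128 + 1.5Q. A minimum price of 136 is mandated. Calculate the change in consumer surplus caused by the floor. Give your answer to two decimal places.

Free-market equilibrium: 143 - 6Q = 128 + 1.5Q gives Q* = 2, P* = 131.
At the floor price 136, quantity demanded is (143 - 136)/6 = 1.1667; demand is the short side, so Q = 1.1667 trades at P = 136.
CS goes from (1/2)(2)(12) = 12 to 4.0833 (computed as (143 - 136)(1.1667) - (1/2)(6)(1.1667)^2), a change of -7.9167.

-7.92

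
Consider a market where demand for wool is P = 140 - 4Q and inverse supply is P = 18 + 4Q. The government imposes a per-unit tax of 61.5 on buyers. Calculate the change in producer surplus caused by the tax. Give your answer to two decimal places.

-350.74

Without the tax, 140 - 4Q = 18 + 4Q so Q* = 15.25 and P* = 79.
With the tax, buyers' net willingness to pay falls by 61.5: (140 - 61.5) - 4Q = 18 + 4Q, so Q_t = 7.5625. Buyers pay P_b = 109.75; sellers receive P_s = P_b - 61.5 = 48.25.
PS falls from (1/2)(15.25)(61) = 465.125 to (1/2)(7.5625)(30.25) = 114.3828, a change of -350.7422.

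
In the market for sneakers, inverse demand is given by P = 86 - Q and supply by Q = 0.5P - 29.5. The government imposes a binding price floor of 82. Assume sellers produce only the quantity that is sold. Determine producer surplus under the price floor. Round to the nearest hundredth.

Rewriting supply in inverse form: P = 59 + 2Q.
Without the control, 86 - Q = 59 + 2Q so Q* = 9 and P* = 77.
At the floor price 82, quantity demanded is (86 - 82)/1 = 4; demand is the short side, so Q = 4 trades at P = 82.
The supply price at Q = 4 is 67. PS is the trapezoid between 82 and supply over [0, 4]: (1/2)[(82 - 59) + (82 - 67)](4) = 76.

76.00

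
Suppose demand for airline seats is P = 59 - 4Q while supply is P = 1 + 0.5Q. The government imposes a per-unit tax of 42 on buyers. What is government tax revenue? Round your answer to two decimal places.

Pre-tax equilibrium: 59 - 4Q = 1 + 0.5Q gives Q* = 12.8889, P* = 7.4444.
A tax on buyers shifts demand down by 42: (59 - 42) - 4Q = 1 + 0.5Q, so Q_t = 3.5556. Buyers pay P_b = 44.7778; sellers receive P_s = P_b - 42 = 2.7778.
Tax revenue = t x Q_t = 42 x 3.5556 = 149.3333.

149.33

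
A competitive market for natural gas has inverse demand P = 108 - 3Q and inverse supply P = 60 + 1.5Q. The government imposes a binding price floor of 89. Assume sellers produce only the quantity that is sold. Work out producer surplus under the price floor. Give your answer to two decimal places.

153.58

Without the control, 108 - 3Q = 60 + 1.5Q so Q* = 10.6667 and P* = 76.
At the floor price 89, quantity demanded is (108 - 89)/3 = 6.3333; demand is the short side, so Q = 6.3333 trades at P = 89.
The supply price at Q = 6.3333 is 69.5. PS is the trapezoid between 89 and supply over [0, 6.3333]: (1/2)[(89 - 60) + (89 - 69.5)](6.3333) = 153.5833.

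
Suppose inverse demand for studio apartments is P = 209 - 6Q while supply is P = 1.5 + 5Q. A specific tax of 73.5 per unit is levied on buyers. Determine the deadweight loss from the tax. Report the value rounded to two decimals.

245.56

Without the tax, 209 - 6Q = 1.5 + 5Q so Q* = 18.8636 and P* = 95.8182.
A tax on buyers shifts demand down by 73.5: (209 - 73.5) - 6Q = 1.5 + 5Q, so Q_t = 12.1818. Buyers pay P_b = 135.9091; sellers receive P_s = P_b - 73.5 = 62.4091.
Deadweight loss is the triangle between the curves from Q_t to Q*: (1/2)(18.8636 - 12.1818)(73.5) = 245.5568.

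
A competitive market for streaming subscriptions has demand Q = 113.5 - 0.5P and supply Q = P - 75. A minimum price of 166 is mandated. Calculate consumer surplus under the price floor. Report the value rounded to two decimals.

930.25

Rewriting demand in inverse form: P = 227 - 2Q.
Rewriting supply in inverse form: P = 75 + Q.
Free-market equilibrium: 227 - 2Q = 75 + Q gives Q* = 50.6667, P* = 125.6667.
At the floor price 166, quantity demanded is (227 - 166)/2 = 30.5; demand is the short side, so Q = 30.5 trades at P = 166.
CS is the triangle under demand above 166: (1/2)(30.5)(227 - 166) = 930.25.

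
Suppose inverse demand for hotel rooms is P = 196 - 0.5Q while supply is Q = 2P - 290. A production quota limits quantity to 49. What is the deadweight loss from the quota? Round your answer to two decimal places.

Rewriting supply in inverse form: P = 145 + 0.5Q.
Unrestricted equilibrium: Q* = (196 - 145)/(0.5 + 0.5) = 51.
At Q = 49 the demand price is 196 - 0.5(49) = 171.5 and the supply price is 145 + 0.5(49) = 169.5.
Deadweight loss is the triangle between the curves from 49 to 51: (1/2)(171.5 - 169.5)(51 - 49) = 2.

2.00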